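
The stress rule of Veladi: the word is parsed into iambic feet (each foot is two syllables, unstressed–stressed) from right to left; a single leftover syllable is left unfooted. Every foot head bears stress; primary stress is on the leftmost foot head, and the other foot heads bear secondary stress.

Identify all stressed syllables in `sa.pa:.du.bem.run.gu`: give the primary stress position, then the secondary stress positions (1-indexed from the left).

Parse right to left into iambic (σˈσ) feet: (sa.ˈpa:) (du.ˈbem) (run.ˈgu).
Foot heads (stressed positions): 2, 4, 6.
End Rule Leftmost: primary stress on the leftmost head = syllable 2.
Secondary stress on 4, 6: sa.ˈpa:.du.ˌbem.run.ˌgu.

primary 2, secondary 4, 6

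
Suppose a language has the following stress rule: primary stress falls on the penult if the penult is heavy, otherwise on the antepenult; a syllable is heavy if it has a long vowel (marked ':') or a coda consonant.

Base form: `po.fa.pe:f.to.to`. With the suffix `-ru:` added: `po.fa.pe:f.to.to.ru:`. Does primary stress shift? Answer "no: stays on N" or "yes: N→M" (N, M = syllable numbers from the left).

Base `po.fa.pe:f.to.to` (5 syllables):
  Weights: 3 pe:f H, 4 to L, 5 to L.
  The penult (syllable 4, to) is light, so stress falls on the antepenult (syllable 3, pe:f).
  → primary stress on syllable 3.
Suffixed `po.fa.pe:f.to.to.ru:` (6 syllables):
  Weights: 4 to L, 5 to L, 6 ru: H.
  The penult (syllable 5, to) is light, so stress falls on the antepenult (syllable 4, to).
  → primary stress on syllable 4.

yes: 3→4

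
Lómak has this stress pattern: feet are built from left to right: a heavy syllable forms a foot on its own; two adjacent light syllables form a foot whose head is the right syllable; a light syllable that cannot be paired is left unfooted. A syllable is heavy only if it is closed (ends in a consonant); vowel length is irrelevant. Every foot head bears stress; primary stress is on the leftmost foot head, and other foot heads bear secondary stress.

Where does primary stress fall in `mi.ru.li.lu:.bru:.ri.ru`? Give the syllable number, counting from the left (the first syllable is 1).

2

Weights: 1 mi L, 2 ru L, 3 li L, 4 lu: L, 5 bru: L, 6 ri L, 7 ru L.
Parse left to right (heavy = foot alone; LL = one foot; stranded L unfooted): (mi.ˈru) (li.ˈlu:) (bru:.ˈri) ru.
Foot heads: 2, 4, 6.
Primary stress on the leftmost head = syllable 2.
Primary stress: syllable 2 → mi.ˈru.li.lu:.bru:.ri.ru.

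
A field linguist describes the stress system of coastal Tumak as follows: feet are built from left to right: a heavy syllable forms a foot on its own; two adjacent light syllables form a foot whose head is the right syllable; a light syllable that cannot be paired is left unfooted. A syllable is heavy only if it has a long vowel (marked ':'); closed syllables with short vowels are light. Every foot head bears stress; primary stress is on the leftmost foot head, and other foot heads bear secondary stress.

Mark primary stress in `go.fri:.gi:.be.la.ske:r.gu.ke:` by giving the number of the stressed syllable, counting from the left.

2

Weights: 1 go L, 2 fri: H, 3 gi: H, 4 be L, 5 la L, 6 ske:r H, 7 gu L, 8 ke: H.
Parse left to right (heavy = foot alone; LL = one foot; stranded L unfooted): go (ˈfri:) (ˈgi:) (be.ˈla) (ˈske:r) gu (ˈke:).
Foot heads: 2, 3, 5, 6, 8.
Primary stress on the leftmost head = syllable 2.
Primary stress: syllable 2 → go.ˈfri:.gi:.be.la.ske:r.gu.ke:.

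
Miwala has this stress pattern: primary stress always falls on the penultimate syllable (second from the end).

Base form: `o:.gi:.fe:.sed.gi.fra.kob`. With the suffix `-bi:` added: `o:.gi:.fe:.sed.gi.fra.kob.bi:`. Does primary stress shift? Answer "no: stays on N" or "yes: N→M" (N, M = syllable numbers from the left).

Base `o:.gi:.fe:.sed.gi.fra.kob` (7 syllables):
  The word has 7 syllables; the penultimate syllable (second from the end) is syllable 6 (fra).
  → primary stress on syllable 6.
Suffixed `o:.gi:.fe:.sed.gi.fra.kob.bi:` (8 syllables):
  The word has 8 syllables; the penultimate syllable (second from the end) is syllable 7 (kob).
  → primary stress on syllable 7.

yes: 6→7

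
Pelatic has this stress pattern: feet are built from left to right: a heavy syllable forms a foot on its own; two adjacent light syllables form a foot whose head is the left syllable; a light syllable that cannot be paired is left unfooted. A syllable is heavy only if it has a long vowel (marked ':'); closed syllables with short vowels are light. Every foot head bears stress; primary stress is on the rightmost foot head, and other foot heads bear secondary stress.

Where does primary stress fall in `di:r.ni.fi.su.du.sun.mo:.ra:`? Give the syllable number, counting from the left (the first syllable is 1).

Weights: 1 di:r H, 2 ni L, 3 fi L, 4 su L, 5 du L, 6 sun L, 7 mo: H, 8 ra: H.
Parse left to right (heavy = foot alone; LL = one foot; stranded L unfooted): (ˈdi:r) (ˈni.fi) (ˈsu.du) sun (ˈmo:) (ˈra:).
Foot heads: 1, 2, 4, 7, 8.
Primary stress on the rightmost head = syllable 8.
Primary stress: syllable 8 → di:r.ni.fi.su.du.sun.mo:.ˈra:.

8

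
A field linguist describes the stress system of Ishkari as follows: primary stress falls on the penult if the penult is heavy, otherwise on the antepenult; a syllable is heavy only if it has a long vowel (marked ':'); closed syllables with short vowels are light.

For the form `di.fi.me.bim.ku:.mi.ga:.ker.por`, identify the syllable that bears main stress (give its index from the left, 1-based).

Weights: 7 ga: H, 8 ker L, 9 por L.
The penult (syllable 8, ker) is light, so stress falls on the antepenult (syllable 7, ga:).
Primary stress: syllable 7 → di.fi.me.bim.ku:.mi.ˈga:.ker.por.

7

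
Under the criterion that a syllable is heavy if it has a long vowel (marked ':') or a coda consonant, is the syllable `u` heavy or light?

`u`: short vowel, open (no coda). Short vowel, open → light.

light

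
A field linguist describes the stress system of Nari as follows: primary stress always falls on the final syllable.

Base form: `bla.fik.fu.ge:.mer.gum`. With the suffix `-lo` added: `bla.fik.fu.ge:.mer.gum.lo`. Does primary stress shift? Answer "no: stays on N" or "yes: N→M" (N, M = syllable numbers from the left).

yes: 6→7

Base `bla.fik.fu.ge:.mer.gum` (6 syllables):
  The word has 6 syllables; the final syllable is syllable 6 (gum).
  → primary stress on syllable 6.
Suffixed `bla.fik.fu.ge:.mer.gum.lo` (7 syllables):
  The word has 7 syllables; the final syllable is syllable 7 (lo).
  → primary stress on syllable 7.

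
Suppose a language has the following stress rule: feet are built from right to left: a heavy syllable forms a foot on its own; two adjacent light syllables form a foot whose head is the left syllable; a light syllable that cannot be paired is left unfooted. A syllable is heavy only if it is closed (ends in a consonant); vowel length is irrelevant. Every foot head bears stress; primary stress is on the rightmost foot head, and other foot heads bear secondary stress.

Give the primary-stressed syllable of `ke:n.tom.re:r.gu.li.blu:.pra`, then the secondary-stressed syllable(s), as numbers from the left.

primary 6, secondary 1, 2, 3, 4

Weights: 1 ke:n H, 2 tom H, 3 re:r H, 4 gu L, 5 li L, 6 blu: L, 7 pra L.
Parse right to left (heavy = foot alone; LL = one foot; stranded L unfooted): (ˈke:n) (ˈtom) (ˈre:r) (ˈgu.li) (ˈblu:.pra).
Foot heads: 1, 2, 3, 4, 6.
Primary stress on the rightmost head = syllable 6.
Secondary stress on 1, 2, 3, 4: ˌke:n.ˌtom.ˌre:r.ˌgu.li.ˈblu:.pra.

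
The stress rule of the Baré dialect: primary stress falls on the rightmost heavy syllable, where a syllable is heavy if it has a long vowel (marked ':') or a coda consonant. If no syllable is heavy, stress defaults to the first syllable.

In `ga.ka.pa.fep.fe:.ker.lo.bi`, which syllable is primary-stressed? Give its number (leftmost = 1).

6

Weights: 1 ga L, 2 ka L, 3 pa L, 4 fep H, 5 fe: H, 6 ker H, 7 lo L, 8 bi L.
Heavy syllables in the domain: 4, 5, 6. The rightmost is syllable 6 (ker).
Primary stress: syllable 6 → ga.ka.pa.fep.fe:.ˈker.lo.bi.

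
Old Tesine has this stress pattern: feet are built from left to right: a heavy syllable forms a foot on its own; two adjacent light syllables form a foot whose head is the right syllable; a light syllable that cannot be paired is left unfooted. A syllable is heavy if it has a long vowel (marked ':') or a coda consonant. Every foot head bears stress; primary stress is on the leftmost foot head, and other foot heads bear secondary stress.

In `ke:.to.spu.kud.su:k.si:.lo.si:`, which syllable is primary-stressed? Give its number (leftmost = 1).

Weights: 1 ke: H, 2 to L, 3 spu L, 4 kud H, 5 su:k H, 6 si: H, 7 lo L, 8 si: H.
Parse left to right (heavy = foot alone; LL = one foot; stranded L unfooted): (ˈke:) (to.ˈspu) (ˈkud) (ˈsu:k) (ˈsi:) lo (ˈsi:).
Foot heads: 1, 3, 4, 5, 6, 8.
Primary stress on the leftmost head = syllable 1.
Primary stress: syllable 1 → ˈke:.to.spu.kud.su:k.si:.lo.si:.

1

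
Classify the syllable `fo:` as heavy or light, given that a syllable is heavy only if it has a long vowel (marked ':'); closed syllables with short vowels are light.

`fo:`: long vowel, open (no coda). Long vowel → heavy.

heavy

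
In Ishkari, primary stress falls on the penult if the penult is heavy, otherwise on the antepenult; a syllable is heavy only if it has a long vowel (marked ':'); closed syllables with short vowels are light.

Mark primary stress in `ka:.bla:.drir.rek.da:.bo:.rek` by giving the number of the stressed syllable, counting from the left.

Weights: 5 da: H, 6 bo: H, 7 rek L.
The penult (syllable 6, bo:) is heavy, so it takes stress.
Primary stress: syllable 6 → ka:.bla:.drir.rek.da:.ˈbo:.rek.

6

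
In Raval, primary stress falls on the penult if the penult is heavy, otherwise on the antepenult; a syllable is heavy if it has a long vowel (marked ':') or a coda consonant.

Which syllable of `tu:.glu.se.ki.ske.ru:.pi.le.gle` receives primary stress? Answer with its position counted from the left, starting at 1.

Weights: 7 pi L, 8 le L, 9 gle L.
The penult (syllable 8, le) is light, so stress falls on the antepenult (syllable 7, pi).
Primary stress: syllable 7 → tu:.glu.se.ki.ske.ru:.ˈpi.le.gle.

7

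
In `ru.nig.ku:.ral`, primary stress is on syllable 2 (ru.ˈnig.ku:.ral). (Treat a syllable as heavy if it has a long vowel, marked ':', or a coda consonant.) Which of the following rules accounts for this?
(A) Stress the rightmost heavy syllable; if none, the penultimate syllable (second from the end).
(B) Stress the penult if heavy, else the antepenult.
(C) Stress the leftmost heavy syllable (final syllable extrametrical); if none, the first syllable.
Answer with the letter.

C

Rule A → syllable 4 (observed: 2).
Rule B → syllable 3 (observed: 2).
Rule C → syllable 2 ✓.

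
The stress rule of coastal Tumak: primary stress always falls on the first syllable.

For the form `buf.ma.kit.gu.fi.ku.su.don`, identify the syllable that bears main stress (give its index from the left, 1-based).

The word has 8 syllables; the first syllable is syllable 1 (buf).
Primary stress: syllable 1 → ˈbuf.ma.kit.gu.fi.ku.su.don.

1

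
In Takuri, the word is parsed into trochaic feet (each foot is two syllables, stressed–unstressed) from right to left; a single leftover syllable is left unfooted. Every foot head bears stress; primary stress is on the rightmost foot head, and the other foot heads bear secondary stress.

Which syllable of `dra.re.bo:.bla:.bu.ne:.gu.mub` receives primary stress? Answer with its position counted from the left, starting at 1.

Parse right to left into trochaic (ˈσσ) feet: (ˈdra.re) (ˈbo:.bla:) (ˈbu.ne:) (ˈgu.mub).
Foot heads (stressed positions): 1, 3, 5, 7.
End Rule Rightmost: primary stress on the rightmost head = syllable 7.
Primary stress: syllable 7 → dra.re.bo:.bla:.bu.ne:.ˈgu.mub.

7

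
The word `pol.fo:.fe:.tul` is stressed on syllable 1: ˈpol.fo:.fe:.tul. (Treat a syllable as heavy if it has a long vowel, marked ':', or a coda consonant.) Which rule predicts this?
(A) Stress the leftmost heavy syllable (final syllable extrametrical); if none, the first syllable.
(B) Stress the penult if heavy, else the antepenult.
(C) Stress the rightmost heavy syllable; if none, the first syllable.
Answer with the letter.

Rule A → syllable 1 ✓.
Rule B → syllable 3 (observed: 1).
Rule C → syllable 4 (observed: 1).

A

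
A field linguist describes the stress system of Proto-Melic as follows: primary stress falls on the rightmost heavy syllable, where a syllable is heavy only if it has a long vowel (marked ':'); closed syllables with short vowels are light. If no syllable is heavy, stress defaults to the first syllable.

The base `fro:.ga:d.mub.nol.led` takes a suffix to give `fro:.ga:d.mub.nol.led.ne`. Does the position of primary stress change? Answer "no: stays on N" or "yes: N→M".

no: stays on 2

Base `fro:.ga:d.mub.nol.led` (5 syllables):
  Weights: 1 fro: H, 2 ga:d H, 3 mub L, 4 nol L, 5 led L.
  Heavy syllables in the domain: 1, 2. The rightmost is syllable 2 (ga:d).
  → primary stress on syllable 2.
Suffixed `fro:.ga:d.mub.nol.led.ne` (6 syllables):
  Weights: 1 fro: H, 2 ga:d H, 3 mub L, 4 nol L, 5 led L, 6 ne L.
  Heavy syllables in the domain: 1, 2. The rightmost is syllable 2 (ga:d).
  → primary stress on syllable 2.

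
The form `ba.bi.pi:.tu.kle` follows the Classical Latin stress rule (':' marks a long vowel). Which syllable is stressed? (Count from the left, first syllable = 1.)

3

Classical Latin: stress the penult if heavy (long vowel or closed), else the antepenult.
Weights: 3 pi: H, 4 tu L, 5 kle L.
The penult (syllable 4, tu) is light, so stress falls on the antepenult (syllable 3, pi:).
Stress on syllable 3: ba.bi.ˈpi:.tu.kle.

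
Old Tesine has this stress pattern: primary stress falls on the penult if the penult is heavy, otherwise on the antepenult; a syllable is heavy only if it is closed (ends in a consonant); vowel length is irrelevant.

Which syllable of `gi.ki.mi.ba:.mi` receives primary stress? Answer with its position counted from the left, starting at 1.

3

Weights: 3 mi L, 4 ba: L, 5 mi L.
The penult (syllable 4, ba:) is light, so stress falls on the antepenult (syllable 3, mi).
Primary stress: syllable 3 → gi.ki.ˈmi.ba:.mi.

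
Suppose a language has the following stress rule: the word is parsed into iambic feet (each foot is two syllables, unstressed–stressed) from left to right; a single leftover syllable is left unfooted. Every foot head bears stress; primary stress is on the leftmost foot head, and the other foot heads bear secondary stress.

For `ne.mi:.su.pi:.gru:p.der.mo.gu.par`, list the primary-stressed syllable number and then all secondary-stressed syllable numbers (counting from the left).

Parse left to right into iambic (σˈσ) feet: (ne.ˈmi:) (su.ˈpi:) (gru:p.ˈder) (mo.ˈgu) par. Syllable 9 is left unfooted.
Foot heads (stressed positions): 2, 4, 6, 8.
End Rule Leftmost: primary stress on the leftmost head = syllable 2.
Secondary stress on 4, 6, 8: ne.ˈmi:.su.ˌpi:.gru:p.ˌder.mo.ˌgu.par.

primary 2, secondary 4, 6, 8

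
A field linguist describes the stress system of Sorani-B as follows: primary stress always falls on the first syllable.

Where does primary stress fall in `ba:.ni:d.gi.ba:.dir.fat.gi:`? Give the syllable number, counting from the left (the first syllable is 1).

The word has 7 syllables; the first syllable is syllable 1 (ba:).
Primary stress: syllable 1 → ˈba:.ni:d.gi.ba:.dir.fat.gi:.

1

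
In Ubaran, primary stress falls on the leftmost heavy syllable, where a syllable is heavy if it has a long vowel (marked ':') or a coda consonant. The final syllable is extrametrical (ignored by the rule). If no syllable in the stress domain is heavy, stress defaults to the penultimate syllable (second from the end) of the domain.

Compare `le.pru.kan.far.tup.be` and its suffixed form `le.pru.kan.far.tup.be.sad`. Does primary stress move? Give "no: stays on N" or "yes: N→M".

no: stays on 3

Base `le.pru.kan.far.tup.be` (6 syllables):
  The final syllable (6, be) is extrametrical; the stress domain is syllables 1–5.
  Weights: 1 le L, 2 pru L, 3 kan H, 4 far H, 5 tup H.
  Heavy syllables in the domain: 3, 4, 5. The leftmost is syllable 3 (kan).
  → primary stress on syllable 3.
Suffixed `le.pru.kan.far.tup.be.sad` (7 syllables):
  The final syllable (7, sad) is extrametrical; the stress domain is syllables 1–6.
  Weights: 1 le L, 2 pru L, 3 kan H, 4 far H, 5 tup H, 6 be L.
  Heavy syllables in the domain: 3, 4, 5. The leftmost is syllable 3 (kan).
  → primary stress on syllable 3.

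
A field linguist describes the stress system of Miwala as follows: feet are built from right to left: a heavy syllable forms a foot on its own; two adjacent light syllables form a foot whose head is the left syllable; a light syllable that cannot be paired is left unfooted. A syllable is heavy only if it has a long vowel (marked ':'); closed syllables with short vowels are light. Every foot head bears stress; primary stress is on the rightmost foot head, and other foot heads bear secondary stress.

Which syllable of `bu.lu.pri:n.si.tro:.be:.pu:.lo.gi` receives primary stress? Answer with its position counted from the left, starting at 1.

Weights: 1 bu L, 2 lu L, 3 pri:n H, 4 si L, 5 tro: H, 6 be: H, 7 pu: H, 8 lo L, 9 gi L.
Parse right to left (heavy = foot alone; LL = one foot; stranded L unfooted): (ˈbu.lu) (ˈpri:n) si (ˈtro:) (ˈbe:) (ˈpu:) (ˈlo.gi).
Foot heads: 1, 3, 5, 6, 7, 8.
Primary stress on the rightmost head = syllable 8.
Primary stress: syllable 8 → bu.lu.pri:n.si.tro:.be:.pu:.ˈlo.gi.

8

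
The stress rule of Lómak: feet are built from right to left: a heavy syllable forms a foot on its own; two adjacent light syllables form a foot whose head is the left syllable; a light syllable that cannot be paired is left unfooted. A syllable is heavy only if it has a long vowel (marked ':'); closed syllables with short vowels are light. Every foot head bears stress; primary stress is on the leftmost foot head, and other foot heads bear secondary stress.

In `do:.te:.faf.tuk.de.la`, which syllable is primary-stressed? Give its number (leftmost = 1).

1

Weights: 1 do: H, 2 te: H, 3 faf L, 4 tuk L, 5 de L, 6 la L.
Parse right to left (heavy = foot alone; LL = one foot; stranded L unfooted): (ˈdo:) (ˈte:) (ˈfaf.tuk) (ˈde.la).
Foot heads: 1, 2, 3, 5.
Primary stress on the leftmost head = syllable 1.
Primary stress: syllable 1 → ˈdo:.te:.faf.tuk.de.la.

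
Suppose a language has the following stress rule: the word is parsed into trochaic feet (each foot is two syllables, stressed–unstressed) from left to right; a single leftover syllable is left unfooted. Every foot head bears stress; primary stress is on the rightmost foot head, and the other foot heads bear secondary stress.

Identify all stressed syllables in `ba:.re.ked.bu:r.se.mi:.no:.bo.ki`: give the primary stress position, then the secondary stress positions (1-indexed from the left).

primary 7, secondary 1, 3, 5

Parse left to right into trochaic (ˈσσ) feet: (ˈba:.re) (ˈked.bu:r) (ˈse.mi:) (ˈno:.bo) ki. Syllable 9 is left unfooted.
Foot heads (stressed positions): 1, 3, 5, 7.
End Rule Rightmost: primary stress on the rightmost head = syllable 7.
Secondary stress on 1, 3, 5: ˌba:.re.ˌked.bu:r.ˌse.mi:.ˈno:.bo.ki.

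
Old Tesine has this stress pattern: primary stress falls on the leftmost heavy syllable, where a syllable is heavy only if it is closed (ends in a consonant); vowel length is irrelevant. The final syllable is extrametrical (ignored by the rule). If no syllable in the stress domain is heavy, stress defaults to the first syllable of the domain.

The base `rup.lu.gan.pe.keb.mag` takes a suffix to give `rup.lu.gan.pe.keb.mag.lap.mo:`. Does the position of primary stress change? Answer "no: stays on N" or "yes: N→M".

Base `rup.lu.gan.pe.keb.mag` (6 syllables):
  The final syllable (6, mag) is extrametrical; the stress domain is syllables 1–5.
  Weights: 1 rup H, 2 lu L, 3 gan H, 4 pe L, 5 keb H.
  Heavy syllables in the domain: 1, 3, 5. The leftmost is syllable 1 (rup).
  → primary stress on syllable 1.
Suffixed `rup.lu.gan.pe.keb.mag.lap.mo:` (8 syllables):
  The final syllable (8, mo:) is extrametrical; the stress domain is syllables 1–7.
  Weights: 1 rup H, 2 lu L, 3 gan H, 4 pe L, 5 keb H, 6 mag H, 7 lap H.
  Heavy syllables in the domain: 1, 3, 5, 6, 7. The leftmost is syllable 1 (rup).
  → primary stress on syllable 1.

no: stays on 1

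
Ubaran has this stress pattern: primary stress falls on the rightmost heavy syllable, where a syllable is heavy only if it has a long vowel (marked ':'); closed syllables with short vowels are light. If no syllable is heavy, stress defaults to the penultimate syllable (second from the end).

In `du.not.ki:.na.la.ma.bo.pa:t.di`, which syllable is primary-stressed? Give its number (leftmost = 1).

Weights: 1 du L, 2 not L, 3 ki: H, 4 na L, 5 la L, 6 ma L, 7 bo L, 8 pa:t H, 9 di L.
Heavy syllables in the domain: 3, 8. The rightmost is syllable 8 (pa:t).
Primary stress: syllable 8 → du.not.ki:.na.la.ma.bo.ˈpa:t.di.

8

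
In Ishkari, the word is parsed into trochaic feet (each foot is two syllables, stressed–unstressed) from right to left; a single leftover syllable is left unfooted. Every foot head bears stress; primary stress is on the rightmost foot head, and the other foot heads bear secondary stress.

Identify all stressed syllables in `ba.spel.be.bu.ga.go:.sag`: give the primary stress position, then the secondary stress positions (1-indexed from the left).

Parse right to left into trochaic (ˈσσ) feet: ba (ˈspel.be) (ˈbu.ga) (ˈgo:.sag). Syllable 1 is left unfooted.
Foot heads (stressed positions): 2, 4, 6.
End Rule Rightmost: primary stress on the rightmost head = syllable 6.
Secondary stress on 2, 4: ba.ˌspel.be.ˌbu.ga.ˈgo:.sag.

primary 6, secondary 2, 4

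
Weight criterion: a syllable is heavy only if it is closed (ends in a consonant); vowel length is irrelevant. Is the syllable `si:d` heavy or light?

`si:d`: long vowel, closed (coda /d/). Closed (coda /d/) → heavy.

heavy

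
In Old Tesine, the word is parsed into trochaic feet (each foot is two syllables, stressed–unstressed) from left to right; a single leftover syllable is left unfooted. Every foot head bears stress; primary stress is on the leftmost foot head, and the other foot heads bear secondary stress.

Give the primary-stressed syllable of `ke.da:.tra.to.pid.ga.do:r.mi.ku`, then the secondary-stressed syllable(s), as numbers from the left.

Parse left to right into trochaic (ˈσσ) feet: (ˈke.da:) (ˈtra.to) (ˈpid.ga) (ˈdo:r.mi) ku. Syllable 9 is left unfooted.
Foot heads (stressed positions): 1, 3, 5, 7.
End Rule Leftmost: primary stress on the leftmost head = syllable 1.
Secondary stress on 3, 5, 7: ˈke.da:.ˌtra.to.ˌpid.ga.ˌdo:r.mi.ku.

primary 1, secondary 3, 5, 7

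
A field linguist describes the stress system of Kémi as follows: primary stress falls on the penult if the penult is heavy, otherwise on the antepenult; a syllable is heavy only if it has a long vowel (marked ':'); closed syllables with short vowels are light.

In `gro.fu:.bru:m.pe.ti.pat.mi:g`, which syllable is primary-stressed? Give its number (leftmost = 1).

5

Weights: 5 ti L, 6 pat L, 7 mi:g H.
The penult (syllable 6, pat) is light, so stress falls on the antepenult (syllable 5, ti).
Primary stress: syllable 5 → gro.fu:.bru:m.pe.ˈti.pat.mi:g.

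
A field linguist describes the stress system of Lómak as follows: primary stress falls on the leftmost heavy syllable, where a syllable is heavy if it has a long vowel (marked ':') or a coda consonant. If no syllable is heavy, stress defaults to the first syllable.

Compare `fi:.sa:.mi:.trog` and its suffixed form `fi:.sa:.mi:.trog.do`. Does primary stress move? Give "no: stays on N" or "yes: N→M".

Base `fi:.sa:.mi:.trog` (4 syllables):
  Weights: 1 fi: H, 2 sa: H, 3 mi: H, 4 trog H.
  Heavy syllables in the domain: 1, 2, 3, 4. The leftmost is syllable 1 (fi:).
  → primary stress on syllable 1.
Suffixed `fi:.sa:.mi:.trog.do` (5 syllables):
  Weights: 1 fi: H, 2 sa: H, 3 mi: H, 4 trog H, 5 do L.
  Heavy syllables in the domain: 1, 2, 3, 4. The leftmost is syllable 1 (fi:).
  → primary stress on syllable 1.

no: stays on 1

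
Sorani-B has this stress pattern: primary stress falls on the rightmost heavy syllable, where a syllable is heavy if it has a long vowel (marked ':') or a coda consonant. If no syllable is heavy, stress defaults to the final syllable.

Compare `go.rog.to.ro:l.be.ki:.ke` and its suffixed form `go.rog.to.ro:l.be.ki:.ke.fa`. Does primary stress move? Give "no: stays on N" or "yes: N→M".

Base `go.rog.to.ro:l.be.ki:.ke` (7 syllables):
  Weights: 1 go L, 2 rog H, 3 to L, 4 ro:l H, 5 be L, 6 ki: H, 7 ke L.
  Heavy syllables in the domain: 2, 4, 6. The rightmost is syllable 6 (ki:).
  → primary stress on syllable 6.
Suffixed `go.rog.to.ro:l.be.ki:.ke.fa` (8 syllables):
  Weights: 1 go L, 2 rog H, 3 to L, 4 ro:l H, 5 be L, 6 ki: H, 7 ke L, 8 fa L.
  Heavy syllables in the domain: 2, 4, 6. The rightmost is syllable 6 (ki:).
  → primary stress on syllable 6.

no: stays on 6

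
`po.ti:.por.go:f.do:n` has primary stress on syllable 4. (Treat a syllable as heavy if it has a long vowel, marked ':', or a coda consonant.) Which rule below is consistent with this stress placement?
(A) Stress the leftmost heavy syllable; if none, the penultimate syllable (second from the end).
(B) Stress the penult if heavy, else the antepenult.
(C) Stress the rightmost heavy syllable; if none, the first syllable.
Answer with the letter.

B

Rule A → syllable 2 (observed: 4).
Rule B → syllable 4 ✓.
Rule C → syllable 5 (observed: 4).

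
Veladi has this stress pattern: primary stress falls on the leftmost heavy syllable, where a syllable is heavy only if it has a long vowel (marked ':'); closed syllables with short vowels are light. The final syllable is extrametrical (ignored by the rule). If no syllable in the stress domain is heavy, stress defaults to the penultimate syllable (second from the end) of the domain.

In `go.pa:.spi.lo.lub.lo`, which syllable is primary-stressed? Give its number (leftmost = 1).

2

The final syllable (6, lo) is extrametrical; the stress domain is syllables 1–5.
Weights: 1 go L, 2 pa: H, 3 spi L, 4 lo L, 5 lub L.
Heavy syllables in the domain: 2. The leftmost is syllable 2 (pa:).
Primary stress: syllable 2 → go.ˈpa:.spi.lo.lub.lo.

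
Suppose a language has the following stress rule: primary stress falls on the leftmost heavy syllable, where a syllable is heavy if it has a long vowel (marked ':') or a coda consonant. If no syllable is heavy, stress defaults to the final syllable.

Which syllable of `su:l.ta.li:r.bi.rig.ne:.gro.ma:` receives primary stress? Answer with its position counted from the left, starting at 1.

Weights: 1 su:l H, 2 ta L, 3 li:r H, 4 bi L, 5 rig H, 6 ne: H, 7 gro L, 8 ma: H.
Heavy syllables in the domain: 1, 3, 5, 6, 8. The leftmost is syllable 1 (su:l).
Primary stress: syllable 1 → ˈsu:l.ta.li:r.bi.rig.ne:.gro.ma:.

1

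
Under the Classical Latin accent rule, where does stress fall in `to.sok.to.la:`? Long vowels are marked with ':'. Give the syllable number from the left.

2

Classical Latin: stress the penult if heavy (long vowel or closed), else the antepenult.
Weights: 2 sok H, 3 to L, 4 la: H.
The penult (syllable 3, to) is light, so stress falls on the antepenult (syllable 2, sok).
Stress on syllable 2: to.ˈsok.to.la:.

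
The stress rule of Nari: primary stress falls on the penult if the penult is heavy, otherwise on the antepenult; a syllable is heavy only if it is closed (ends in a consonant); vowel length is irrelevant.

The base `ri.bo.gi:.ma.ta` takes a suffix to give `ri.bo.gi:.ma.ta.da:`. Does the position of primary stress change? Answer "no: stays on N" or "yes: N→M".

yes: 3→4

Base `ri.bo.gi:.ma.ta` (5 syllables):
  Weights: 3 gi: L, 4 ma L, 5 ta L.
  The penult (syllable 4, ma) is light, so stress falls on the antepenult (syllable 3, gi:).
  → primary stress on syllable 3.
Suffixed `ri.bo.gi:.ma.ta.da:` (6 syllables):
  Weights: 4 ma L, 5 ta L, 6 da: L.
  The penult (syllable 5, ta) is light, so stress falls on the antepenult (syllable 4, ma).
  → primary stress on syllable 4.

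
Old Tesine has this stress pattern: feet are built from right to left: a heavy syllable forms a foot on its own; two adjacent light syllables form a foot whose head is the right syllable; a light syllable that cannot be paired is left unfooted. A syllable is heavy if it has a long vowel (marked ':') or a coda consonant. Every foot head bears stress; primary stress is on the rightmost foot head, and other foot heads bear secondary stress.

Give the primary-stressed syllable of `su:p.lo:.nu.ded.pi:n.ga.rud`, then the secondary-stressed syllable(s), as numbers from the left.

primary 7, secondary 1, 2, 4, 5

Weights: 1 su:p H, 2 lo: H, 3 nu L, 4 ded H, 5 pi:n H, 6 ga L, 7 rud H.
Parse right to left (heavy = foot alone; LL = one foot; stranded L unfooted): (ˈsu:p) (ˈlo:) nu (ˈded) (ˈpi:n) ga (ˈrud).
Foot heads: 1, 2, 4, 5, 7.
Primary stress on the rightmost head = syllable 7.
Secondary stress on 1, 2, 4, 5: ˌsu:p.ˌlo:.nu.ˌded.ˌpi:n.ga.ˈrud.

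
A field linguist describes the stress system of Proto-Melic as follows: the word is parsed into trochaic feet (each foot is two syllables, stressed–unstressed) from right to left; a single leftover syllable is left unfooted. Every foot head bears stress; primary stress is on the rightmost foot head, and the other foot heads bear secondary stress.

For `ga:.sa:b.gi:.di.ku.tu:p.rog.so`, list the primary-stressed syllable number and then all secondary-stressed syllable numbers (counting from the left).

Parse right to left into trochaic (ˈσσ) feet: (ˈga:.sa:b) (ˈgi:.di) (ˈku.tu:p) (ˈrog.so).
Foot heads (stressed positions): 1, 3, 5, 7.
End Rule Rightmost: primary stress on the rightmost head = syllable 7.
Secondary stress on 1, 3, 5: ˌga:.sa:b.ˌgi:.di.ˌku.tu:p.ˈrog.so.

primary 7, secondary 1, 3, 5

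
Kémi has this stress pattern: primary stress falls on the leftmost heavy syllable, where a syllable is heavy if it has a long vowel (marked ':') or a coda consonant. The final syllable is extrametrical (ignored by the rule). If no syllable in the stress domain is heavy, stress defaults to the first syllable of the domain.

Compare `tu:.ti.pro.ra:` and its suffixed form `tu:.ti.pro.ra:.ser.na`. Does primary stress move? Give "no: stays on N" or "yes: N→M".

Base `tu:.ti.pro.ra:` (4 syllables):
  The final syllable (4, ra:) is extrametrical; the stress domain is syllables 1–3.
  Weights: 1 tu: H, 2 ti L, 3 pro L.
  Heavy syllables in the domain: 1. The leftmost is syllable 1 (tu:).
  → primary stress on syllable 1.
Suffixed `tu:.ti.pro.ra:.ser.na` (6 syllables):
  The final syllable (6, na) is extrametrical; the stress domain is syllables 1–5.
  Weights: 1 tu: H, 2 ti L, 3 pro L, 4 ra: H, 5 ser H.
  Heavy syllables in the domain: 1, 4, 5. The leftmost is syllable 1 (tu:).
  → primary stress on syllable 1.

no: stays on 1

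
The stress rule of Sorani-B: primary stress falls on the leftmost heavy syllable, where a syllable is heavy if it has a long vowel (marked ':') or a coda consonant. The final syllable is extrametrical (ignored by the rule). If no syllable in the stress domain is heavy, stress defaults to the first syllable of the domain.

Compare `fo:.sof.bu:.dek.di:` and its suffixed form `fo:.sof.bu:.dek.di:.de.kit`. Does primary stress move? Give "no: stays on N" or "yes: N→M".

no: stays on 1

Base `fo:.sof.bu:.dek.di:` (5 syllables):
  The final syllable (5, di:) is extrametrical; the stress domain is syllables 1–4.
  Weights: 1 fo: H, 2 sof H, 3 bu: H, 4 dek H.
  Heavy syllables in the domain: 1, 2, 3, 4. The leftmost is syllable 1 (fo:).
  → primary stress on syllable 1.
Suffixed `fo:.sof.bu:.dek.di:.de.kit` (7 syllables):
  The final syllable (7, kit) is extrametrical; the stress domain is syllables 1–6.
  Weights: 1 fo: H, 2 sof H, 3 bu: H, 4 dek H, 5 di: H, 6 de L.
  Heavy syllables in the domain: 1, 2, 3, 4, 5. The leftmost is syllable 1 (fo:).
  → primary stress on syllable 1.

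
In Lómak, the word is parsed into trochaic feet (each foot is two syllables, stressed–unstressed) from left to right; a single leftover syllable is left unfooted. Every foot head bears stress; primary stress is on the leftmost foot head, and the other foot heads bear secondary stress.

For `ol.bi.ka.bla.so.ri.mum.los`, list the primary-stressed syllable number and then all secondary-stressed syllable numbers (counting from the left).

primary 1, secondary 3, 5, 7

Parse left to right into trochaic (ˈσσ) feet: (ˈol.bi) (ˈka.bla) (ˈso.ri) (ˈmum.los).
Foot heads (stressed positions): 1, 3, 5, 7.
End Rule Leftmost: primary stress on the leftmost head = syllable 1.
Secondary stress on 3, 5, 7: ˈol.bi.ˌka.bla.ˌso.ri.ˌmum.los.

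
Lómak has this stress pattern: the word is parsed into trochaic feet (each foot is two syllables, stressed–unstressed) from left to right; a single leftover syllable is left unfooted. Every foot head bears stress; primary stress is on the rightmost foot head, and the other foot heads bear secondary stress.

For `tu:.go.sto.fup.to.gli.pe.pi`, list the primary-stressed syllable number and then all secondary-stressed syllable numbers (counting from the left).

Parse left to right into trochaic (ˈσσ) feet: (ˈtu:.go) (ˈsto.fup) (ˈto.gli) (ˈpe.pi).
Foot heads (stressed positions): 1, 3, 5, 7.
End Rule Rightmost: primary stress on the rightmost head = syllable 7.
Secondary stress on 1, 3, 5: ˌtu:.go.ˌsto.fup.ˌto.gli.ˈpe.pi.

primary 7, secondary 1, 3, 5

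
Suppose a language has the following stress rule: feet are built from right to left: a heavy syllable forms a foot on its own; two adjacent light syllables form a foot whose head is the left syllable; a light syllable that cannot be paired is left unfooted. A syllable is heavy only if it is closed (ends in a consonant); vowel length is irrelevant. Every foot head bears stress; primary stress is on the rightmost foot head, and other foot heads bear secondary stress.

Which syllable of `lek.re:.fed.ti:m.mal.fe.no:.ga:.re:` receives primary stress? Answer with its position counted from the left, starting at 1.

Weights: 1 lek H, 2 re: L, 3 fed H, 4 ti:m H, 5 mal H, 6 fe L, 7 no: L, 8 ga: L, 9 re: L.
Parse right to left (heavy = foot alone; LL = one foot; stranded L unfooted): (ˈlek) re: (ˈfed) (ˈti:m) (ˈmal) (ˈfe.no:) (ˈga:.re:).
Foot heads: 1, 3, 4, 5, 6, 8.
Primary stress on the rightmost head = syllable 8.
Primary stress: syllable 8 → lek.re:.fed.ti:m.mal.fe.no:.ˈga:.re:.

8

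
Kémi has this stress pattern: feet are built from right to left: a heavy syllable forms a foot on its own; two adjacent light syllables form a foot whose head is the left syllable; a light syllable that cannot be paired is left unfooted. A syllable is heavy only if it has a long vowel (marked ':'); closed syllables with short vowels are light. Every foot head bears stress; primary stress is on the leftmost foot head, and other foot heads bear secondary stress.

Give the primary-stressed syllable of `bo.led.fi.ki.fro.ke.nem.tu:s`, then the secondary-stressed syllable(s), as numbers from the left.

Weights: 1 bo L, 2 led L, 3 fi L, 4 ki L, 5 fro L, 6 ke L, 7 nem L, 8 tu:s H.
Parse right to left (heavy = foot alone; LL = one foot; stranded L unfooted): bo (ˈled.fi) (ˈki.fro) (ˈke.nem) (ˈtu:s).
Foot heads: 2, 4, 6, 8.
Primary stress on the leftmost head = syllable 2.
Secondary stress on 4, 6, 8: bo.ˈled.fi.ˌki.fro.ˌke.nem.ˌtu:s.

primary 2, secondary 4, 6, 8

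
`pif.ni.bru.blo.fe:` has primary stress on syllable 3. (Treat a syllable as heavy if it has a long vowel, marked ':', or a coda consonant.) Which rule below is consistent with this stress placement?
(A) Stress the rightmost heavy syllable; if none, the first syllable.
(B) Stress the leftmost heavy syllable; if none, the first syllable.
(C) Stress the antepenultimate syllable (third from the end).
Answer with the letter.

C

Rule A → syllable 5 (observed: 3).
Rule B → syllable 1 (observed: 3).
Rule C → syllable 3 ✓.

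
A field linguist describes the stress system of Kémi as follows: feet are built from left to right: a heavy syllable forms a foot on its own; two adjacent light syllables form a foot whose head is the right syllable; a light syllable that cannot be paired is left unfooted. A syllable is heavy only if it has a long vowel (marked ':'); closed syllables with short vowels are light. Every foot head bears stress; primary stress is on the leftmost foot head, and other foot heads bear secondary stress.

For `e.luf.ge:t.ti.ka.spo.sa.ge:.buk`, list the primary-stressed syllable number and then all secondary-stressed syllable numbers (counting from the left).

Weights: 1 e L, 2 luf L, 3 ge:t H, 4 ti L, 5 ka L, 6 spo L, 7 sa L, 8 ge: H, 9 buk L.
Parse left to right (heavy = foot alone; LL = one foot; stranded L unfooted): (e.ˈluf) (ˈge:t) (ti.ˈka) (spo.ˈsa) (ˈge:) buk.
Foot heads: 2, 3, 5, 7, 8.
Primary stress on the leftmost head = syllable 2.
Secondary stress on 3, 5, 7, 8: e.ˈluf.ˌge:t.ti.ˌka.spo.ˌsa.ˌge:.buk.

primary 2, secondary 3, 5, 7, 8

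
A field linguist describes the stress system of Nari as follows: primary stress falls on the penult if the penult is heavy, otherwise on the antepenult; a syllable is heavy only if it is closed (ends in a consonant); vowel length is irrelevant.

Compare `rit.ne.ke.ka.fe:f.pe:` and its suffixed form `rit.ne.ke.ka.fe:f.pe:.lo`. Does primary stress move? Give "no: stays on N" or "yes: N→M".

no: stays on 5

Base `rit.ne.ke.ka.fe:f.pe:` (6 syllables):
  Weights: 4 ka L, 5 fe:f H, 6 pe: L.
  The penult (syllable 5, fe:f) is heavy, so it takes stress.
  → primary stress on syllable 5.
Suffixed `rit.ne.ke.ka.fe:f.pe:.lo` (7 syllables):
  Weights: 5 fe:f H, 6 pe: L, 7 lo L.
  The penult (syllable 6, pe:) is light, so stress falls on the antepenult (syllable 5, fe:f).
  → primary stress on syllable 5.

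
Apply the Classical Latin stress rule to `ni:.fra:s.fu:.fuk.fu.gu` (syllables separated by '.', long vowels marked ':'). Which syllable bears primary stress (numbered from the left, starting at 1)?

Classical Latin: stress the penult if heavy (long vowel or closed), else the antepenult.
Weights: 4 fuk H, 5 fu L, 6 gu L.
The penult (syllable 5, fu) is light, so stress falls on the antepenult (syllable 4, fuk).
Stress on syllable 4: ni:.fra:s.fu:.ˈfuk.fu.gu.

4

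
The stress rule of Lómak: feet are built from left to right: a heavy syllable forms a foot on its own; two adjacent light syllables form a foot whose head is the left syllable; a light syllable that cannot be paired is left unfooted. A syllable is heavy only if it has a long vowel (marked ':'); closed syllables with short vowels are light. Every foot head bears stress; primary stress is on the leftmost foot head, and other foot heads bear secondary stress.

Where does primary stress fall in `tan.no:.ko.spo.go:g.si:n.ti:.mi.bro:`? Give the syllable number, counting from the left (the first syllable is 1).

2

Weights: 1 tan L, 2 no: H, 3 ko L, 4 spo L, 5 go:g H, 6 si:n H, 7 ti: H, 8 mi L, 9 bro: H.
Parse left to right (heavy = foot alone; LL = one foot; stranded L unfooted): tan (ˈno:) (ˈko.spo) (ˈgo:g) (ˈsi:n) (ˈti:) mi (ˈbro:).
Foot heads: 2, 3, 5, 6, 7, 9.
Primary stress on the leftmost head = syllable 2.
Primary stress: syllable 2 → tan.ˈno:.ko.spo.go:g.si:n.ti:.mi.bro:.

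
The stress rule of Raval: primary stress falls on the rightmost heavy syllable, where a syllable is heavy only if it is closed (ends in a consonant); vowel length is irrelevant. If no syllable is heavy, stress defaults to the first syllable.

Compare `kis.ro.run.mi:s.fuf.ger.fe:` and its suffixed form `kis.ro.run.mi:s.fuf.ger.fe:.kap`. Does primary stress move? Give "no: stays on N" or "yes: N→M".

yes: 6→8

Base `kis.ro.run.mi:s.fuf.ger.fe:` (7 syllables):
  Weights: 1 kis H, 2 ro L, 3 run H, 4 mi:s H, 5 fuf H, 6 ger H, 7 fe: L.
  Heavy syllables in the domain: 1, 3, 4, 5, 6. The rightmost is syllable 6 (ger).
  → primary stress on syllable 6.
Suffixed `kis.ro.run.mi:s.fuf.ger.fe:.kap` (8 syllables):
  Weights: 1 kis H, 2 ro L, 3 run H, 4 mi:s H, 5 fuf H, 6 ger H, 7 fe: L, 8 kap H.
  Heavy syllables in the domain: 1, 3, 4, 5, 6, 8. The rightmost is syllable 8 (kap).
  → primary stress on syllable 8.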